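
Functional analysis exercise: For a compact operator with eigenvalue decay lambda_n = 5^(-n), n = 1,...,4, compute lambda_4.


The eigenvalue formula gives lambda_4 = 1/5^4
= 1/625
= 0.0016

0.0016


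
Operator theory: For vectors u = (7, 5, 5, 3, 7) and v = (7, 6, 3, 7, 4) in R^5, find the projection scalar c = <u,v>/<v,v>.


Computing <u,v> = 7*7 + 5*6 + 5*3 + 3*7 + 7*4 = 143
Computing <v,v> = 7^2 + 6^2 + 3^2 + 7^2 + 4^2 = 159
Projection coefficient = 143/159 = 0.8994

0.8994


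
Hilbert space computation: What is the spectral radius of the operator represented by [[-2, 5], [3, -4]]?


For a 2x2 matrix, eigenvalues satisfy lambda^2 - (trace)*lambda + det = 0
trace = -2 + -4 = -6
det = -2*-4 - 5*3 = -7
discriminant = (-6)^2 - 4*(-7) = 64
spectral radius = max |eigenvalue| = 7.0000

7.0000


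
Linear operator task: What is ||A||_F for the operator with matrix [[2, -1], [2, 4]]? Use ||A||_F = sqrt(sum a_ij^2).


||A||_F^2 = sum a_ij^2
= 2^2 + (-1)^2 + 2^2 + 4^2
= 4 + 1 + 4 + 16 = 25
||A||_F = sqrt(25) = 5.0000

5.0000


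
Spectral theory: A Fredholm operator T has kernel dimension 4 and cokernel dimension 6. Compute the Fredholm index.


The Fredholm index is defined as ind(T) = dim(ker T) - dim(coker T)
= 4 - 6
= -2

-2


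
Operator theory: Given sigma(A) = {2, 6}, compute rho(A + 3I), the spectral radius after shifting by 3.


Spectrum of A + 3I = {5, 9}
Spectral radius = max |lambda| over the shifted spectrum
= max(5, 9) = 9

9


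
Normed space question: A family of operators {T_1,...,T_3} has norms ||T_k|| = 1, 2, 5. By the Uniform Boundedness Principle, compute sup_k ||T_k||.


By the Uniform Boundedness Principle, the supremum of norms is finite.
sup_k ||T_k|| = max(1, 2, 5) = 5

5


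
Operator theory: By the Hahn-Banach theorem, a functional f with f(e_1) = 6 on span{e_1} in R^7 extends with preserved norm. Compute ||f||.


The norm of f is given by ||f|| = sup_{||x||=1} |f(x)|.
On span{e_1}, ||e_1|| = 1, so ||f|| = |f(e_1)| / ||e_1||
= |6| / 1 = 6.0000

6.0000


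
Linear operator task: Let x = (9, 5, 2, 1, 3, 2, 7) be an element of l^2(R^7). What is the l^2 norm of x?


The l^2 norm = (sum |x_i|^2)^(1/2)
Sum of 2th powers = 81 + 25 + 4 + 1 + 9 + 4 + 49 = 173
||x||_2 = (173)^(1/2) = 13.1529

13.1529


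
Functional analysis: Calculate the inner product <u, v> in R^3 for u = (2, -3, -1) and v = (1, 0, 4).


Computing the standard inner product <u, v> = sum u_i * v_i
= 2*1 + -3*0 + -1*4
= 2 + 0 + -4
= -2

-2


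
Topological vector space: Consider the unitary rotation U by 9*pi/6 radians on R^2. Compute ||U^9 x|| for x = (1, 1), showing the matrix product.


U is a rotation by theta = 9*pi/6
U^9 = rotation by 9*theta = 81*pi/6 = 9*pi/6 (mod 2*pi)
cos(9*pi/6) = 0.0000, sin(9*pi/6) = -1.0000
U^9 x = (0.0000 * 1 - -1.0000 * 1, -1.0000 * 1 + 0.0000 * 1)
= (1.0000, -1.0000)
||U^9 x|| = sqrt(1.0000^2 + (-1.0000)^2) = sqrt(2.0000) = 1.4142

1.4142


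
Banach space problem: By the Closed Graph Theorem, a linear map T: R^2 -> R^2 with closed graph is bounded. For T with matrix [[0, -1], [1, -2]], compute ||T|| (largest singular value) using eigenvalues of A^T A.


A^T A = [[1, -2], [-2, 5]]
trace(A^T A) = 6, det(A^T A) = 1
discriminant = 6^2 - 4*1 = 32
Largest eigenvalue of A^T A = (trace + sqrt(disc))/2 = 5.8284
||T|| = sqrt(5.8284) = 2.4142

2.4142


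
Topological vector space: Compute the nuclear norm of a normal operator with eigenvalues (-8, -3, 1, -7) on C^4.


For a normal operator, singular values equal |eigenvalues|.
Trace norm = sum |lambda_i| = 8 + 3 + 1 + 7
= 19

19


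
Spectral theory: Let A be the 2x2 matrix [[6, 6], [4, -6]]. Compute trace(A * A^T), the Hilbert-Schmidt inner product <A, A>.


trace(A * A^T) = sum of squares of all entries
= 6^2 + 6^2 + 4^2 + (-6)^2
= 36 + 36 + 16 + 36
= 124

124


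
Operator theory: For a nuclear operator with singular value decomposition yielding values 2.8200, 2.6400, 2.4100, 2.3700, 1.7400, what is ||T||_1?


The nuclear norm is the sum of all singular values.
||T||_1 = 2.8200 + 2.6400 + 2.4100 + 2.3700 + 1.7400
= 11.9800

11.9800


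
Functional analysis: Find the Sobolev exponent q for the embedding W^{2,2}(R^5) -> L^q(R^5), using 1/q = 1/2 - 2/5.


Using the Sobolev embedding formula: 1/q = 1/p - k/n
1/q = 1/2 - 2/5 = 1/10
q = 1/(1/10) = 10

10.0000


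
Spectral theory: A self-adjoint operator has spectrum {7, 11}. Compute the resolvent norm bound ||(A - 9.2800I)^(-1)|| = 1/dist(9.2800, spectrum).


dist(9.2800, {7, 11}) = min(|9.2800 - 7|, |9.2800 - 11|)
= min(2.2800, 1.7200) = 1.7200
Resolvent bound = 1/1.7200 = 0.5814

0.5814


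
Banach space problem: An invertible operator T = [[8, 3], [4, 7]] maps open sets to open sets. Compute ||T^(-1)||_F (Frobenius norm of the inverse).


det(T) = 8*7 - 3*4 = 44
T^(-1) = (1/44) * [[7, -3], [-4, 8]] = [[0.1591, -0.0682], [-0.0909, 0.1818]]
||T^(-1)||_F^2 = 0.1591^2 + (-0.0682)^2 + (-0.0909)^2 + 0.1818^2 = 0.0713
||T^(-1)||_F = sqrt(0.0713) = 0.2670

0.2670


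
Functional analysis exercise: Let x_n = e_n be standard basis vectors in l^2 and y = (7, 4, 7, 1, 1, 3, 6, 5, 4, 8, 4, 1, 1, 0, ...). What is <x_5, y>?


x_5 = e_5 is the standard basis vector with 1 in position 5.
<x_5, y> = y_5 = 1
As n -> infinity, <x_n, y> -> 0, confirming weak convergence of (x_n) to 0.

1


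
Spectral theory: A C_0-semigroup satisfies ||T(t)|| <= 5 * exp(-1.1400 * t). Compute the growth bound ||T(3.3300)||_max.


||T(3.3300)|| <= 5 * exp(-1.1400 * 3.3300)
= 5 * exp(-3.7962)
= 5 * 0.0225
= 0.1123

0.1123


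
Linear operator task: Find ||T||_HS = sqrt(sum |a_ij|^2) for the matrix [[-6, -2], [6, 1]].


The Hilbert-Schmidt norm is sqrt(sum of squares of all entries).
Sum of squares = (-6)^2 + (-2)^2 + 6^2 + 1^2
= 36 + 4 + 36 + 1 = 77
||T||_HS = sqrt(77) = 8.7750

8.7750


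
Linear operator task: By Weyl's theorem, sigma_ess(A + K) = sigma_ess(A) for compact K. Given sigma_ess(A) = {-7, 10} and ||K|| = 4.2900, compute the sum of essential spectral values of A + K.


By Weyl's theorem, the essential spectrum is invariant under compact perturbations.
sigma_ess(A + K) = sigma_ess(A) = {-7, 10}
Sum = -7 + 10 = 3

3


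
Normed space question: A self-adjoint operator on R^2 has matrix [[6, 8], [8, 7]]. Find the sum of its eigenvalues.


For a self-adjoint (symmetric) matrix, the eigenvalues are real.
The sum of eigenvalues equals the trace of the matrix.
trace = 6 + 7 = 13

13


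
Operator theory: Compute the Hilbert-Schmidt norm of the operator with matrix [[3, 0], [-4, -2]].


The Hilbert-Schmidt norm is sqrt(sum of squares of all entries).
Sum of squares = 3^2 + 0^2 + (-4)^2 + (-2)^2
= 9 + 0 + 16 + 4 = 29
||T||_HS = sqrt(29) = 5.3852

5.3852


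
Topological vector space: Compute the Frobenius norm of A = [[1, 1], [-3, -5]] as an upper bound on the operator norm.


||A||_F^2 = sum a_ij^2
= 1^2 + 1^2 + (-3)^2 + (-5)^2
= 1 + 1 + 9 + 25 = 36
||A||_F = sqrt(36) = 6.0000

6.0000


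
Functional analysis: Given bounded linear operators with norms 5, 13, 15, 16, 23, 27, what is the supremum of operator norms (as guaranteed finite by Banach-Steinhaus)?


By the Uniform Boundedness Principle, the supremum of norms is finite.
sup_k ||T_k|| = max(5, 13, 15, 16, 23, 27) = 27

27


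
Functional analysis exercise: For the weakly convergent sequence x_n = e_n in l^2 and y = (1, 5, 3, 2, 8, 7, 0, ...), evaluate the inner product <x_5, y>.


x_5 = e_5 is the standard basis vector with 1 in position 5.
<x_5, y> = y_5 = 8
As n -> infinity, <x_n, y> -> 0, confirming weak convergence of (x_n) to 0.

8


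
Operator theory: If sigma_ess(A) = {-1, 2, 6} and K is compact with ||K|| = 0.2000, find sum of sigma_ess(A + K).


By Weyl's theorem, the essential spectrum is invariant under compact perturbations.
sigma_ess(A + K) = sigma_ess(A) = {-1, 2, 6}
Sum = -1 + 2 + 6 = 7

7


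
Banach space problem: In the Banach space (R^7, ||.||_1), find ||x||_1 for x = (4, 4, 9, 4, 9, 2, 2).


The l^1 norm equals the sum of absolute values of all components.
||x||_1 = 4 + 4 + 9 + 4 + 9 + 2 + 2
= 34

34.0000


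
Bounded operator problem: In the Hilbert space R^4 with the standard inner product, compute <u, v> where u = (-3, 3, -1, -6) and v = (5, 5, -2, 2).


Computing the standard inner product <u, v> = sum u_i * v_i
= -3*5 + 3*5 + -1*-2 + -6*2
= -15 + 15 + 2 + -12
= -10

-10


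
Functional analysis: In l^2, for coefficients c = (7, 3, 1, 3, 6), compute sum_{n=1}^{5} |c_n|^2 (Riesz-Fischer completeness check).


sum |c_n|^2 = 7^2 + 3^2 + 1^2 + 3^2 + 6^2
= 49 + 9 + 1 + 9 + 36
= 104

104


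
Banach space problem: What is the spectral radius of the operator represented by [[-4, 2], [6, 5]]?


For a 2x2 matrix, eigenvalues satisfy lambda^2 - (trace)*lambda + det = 0
trace = -4 + 5 = 1
det = -4*5 - 2*6 = -32
discriminant = 1^2 - 4*(-32) = 129
spectral radius = max |eigenvalue| = 6.1789

6.1789


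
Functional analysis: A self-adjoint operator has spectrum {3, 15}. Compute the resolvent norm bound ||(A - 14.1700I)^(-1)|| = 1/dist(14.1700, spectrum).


dist(14.1700, {3, 15}) = min(|14.1700 - 3|, |14.1700 - 15|)
= min(11.1700, 0.8300) = 0.8300
Resolvent bound = 1/0.8300 = 1.2048

1.2048


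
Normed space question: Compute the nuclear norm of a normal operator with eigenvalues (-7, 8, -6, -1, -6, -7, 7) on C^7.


For a normal operator, singular values equal |eigenvalues|.
Trace norm = sum |lambda_i| = 7 + 8 + 6 + 1 + 6 + 7 + 7
= 42

42


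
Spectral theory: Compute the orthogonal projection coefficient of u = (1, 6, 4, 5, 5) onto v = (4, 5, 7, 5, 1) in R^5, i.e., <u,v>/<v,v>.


Computing <u,v> = 1*4 + 6*5 + 4*7 + 5*5 + 5*1 = 92
Computing <v,v> = 4^2 + 5^2 + 7^2 + 5^2 + 1^2 = 116
Projection coefficient = 92/116 = 0.7931

0.7931


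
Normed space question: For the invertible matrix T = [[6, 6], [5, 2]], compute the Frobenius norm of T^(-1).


det(T) = 6*2 - 6*5 = -18
T^(-1) = (1/-18) * [[2, -6], [-5, 6]] = [[-0.1111, 0.3333], [0.2778, -0.3333]]
||T^(-1)||_F^2 = (-0.1111)^2 + 0.3333^2 + 0.2778^2 + (-0.3333)^2 = 0.3117
||T^(-1)||_F = sqrt(0.3117) = 0.5583

0.5583


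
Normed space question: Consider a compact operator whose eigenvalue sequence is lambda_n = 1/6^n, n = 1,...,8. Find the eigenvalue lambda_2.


The eigenvalue formula gives lambda_2 = 1/6^2
= 1/36
= 0.0278

0.0278


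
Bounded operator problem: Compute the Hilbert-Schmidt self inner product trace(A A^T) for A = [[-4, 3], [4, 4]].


trace(A * A^T) = sum of squares of all entries
= (-4)^2 + 3^2 + 4^2 + 4^2
= 16 + 9 + 16 + 16
= 57

57


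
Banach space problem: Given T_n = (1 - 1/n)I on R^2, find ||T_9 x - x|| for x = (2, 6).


T_9 x - x = (1 - 1/9)x - x = -x/9
||x|| = sqrt(40) = 6.3246
||T_9 x - x|| = ||x||/9 = 6.3246/9 = 0.7027

0.7027


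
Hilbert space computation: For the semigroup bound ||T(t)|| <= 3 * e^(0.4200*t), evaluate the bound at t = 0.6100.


||T(0.6100)|| <= 3 * exp(0.4200 * 0.6100)
= 3 * exp(0.2562)
= 3 * 1.2920
= 3.8760

3.8760


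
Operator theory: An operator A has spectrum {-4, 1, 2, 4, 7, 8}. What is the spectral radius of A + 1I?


Spectrum of A + 1I = {-3, 2, 3, 5, 8, 9}
Spectral radius = max |lambda| over the shifted spectrum
= max(3, 2, 3, 5, 8, 9) = 9

9


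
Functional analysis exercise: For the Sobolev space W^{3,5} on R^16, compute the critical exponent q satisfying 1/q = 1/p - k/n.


Using the Sobolev embedding formula: 1/q = 1/p - k/n
1/q = 1/5 - 3/16 = 1/80
q = 1/(1/80) = 80

80.0000


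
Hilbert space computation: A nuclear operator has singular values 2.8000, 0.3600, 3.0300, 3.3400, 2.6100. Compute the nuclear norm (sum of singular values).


The nuclear norm is the sum of all singular values.
||T||_1 = 2.8000 + 0.3600 + 3.0300 + 3.3400 + 2.6100
= 12.1400

12.1400


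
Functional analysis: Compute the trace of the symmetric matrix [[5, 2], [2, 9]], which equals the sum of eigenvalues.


For a self-adjoint (symmetric) matrix, the eigenvalues are real.
The sum of eigenvalues equals the trace of the matrix.
trace = 5 + 9 = 14

14


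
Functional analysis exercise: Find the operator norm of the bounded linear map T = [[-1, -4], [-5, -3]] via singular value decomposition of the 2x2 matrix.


A^T A = [[26, 19], [19, 25]]
trace(A^T A) = 51, det(A^T A) = 289
discriminant = 51^2 - 4*289 = 1445
Largest eigenvalue of A^T A = (trace + sqrt(disc))/2 = 44.5066
||T|| = sqrt(44.5066) = 6.6713

6.6713


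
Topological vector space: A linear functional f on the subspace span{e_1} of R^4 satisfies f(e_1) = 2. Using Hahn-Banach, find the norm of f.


The norm of f is given by ||f|| = sup_{||x||=1} |f(x)|.
On span{e_1}, ||e_1|| = 1, so ||f|| = |f(e_1)| / ||e_1||
= |2| / 1 = 2.0000

2.0000


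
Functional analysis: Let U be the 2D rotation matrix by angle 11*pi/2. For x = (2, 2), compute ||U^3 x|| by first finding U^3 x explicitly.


U is a rotation by theta = 11*pi/2
U^3 = rotation by 3*theta = 33*pi/2 = 1*pi/2 (mod 2*pi)
cos(1*pi/2) = 0.0000, sin(1*pi/2) = 1.0000
U^3 x = (0.0000 * 2 - 1.0000 * 2, 1.0000 * 2 + 0.0000 * 2)
= (-2.0000, 2.0000)
||U^3 x|| = sqrt((-2.0000)^2 + 2.0000^2) = sqrt(8.0000) = 2.8284

2.8284


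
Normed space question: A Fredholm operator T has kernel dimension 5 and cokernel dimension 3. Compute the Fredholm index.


The Fredholm index is defined as ind(T) = dim(ker T) - dim(coker T)
= 5 - 3
= 2

2


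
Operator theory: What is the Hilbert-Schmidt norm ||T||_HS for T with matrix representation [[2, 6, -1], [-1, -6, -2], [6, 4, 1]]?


The Hilbert-Schmidt norm is sqrt(sum of squares of all entries).
Sum of squares = 2^2 + 6^2 + (-1)^2 + (-1)^2 + (-6)^2 + (-2)^2 + 6^2 + 4^2 + 1^2
= 4 + 36 + 1 + 1 + 36 + 4 + 36 + 16 + 1 = 135
||T||_HS = sqrt(135) = 11.6190

11.6190


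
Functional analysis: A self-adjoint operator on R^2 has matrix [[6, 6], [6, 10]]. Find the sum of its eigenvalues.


For a self-adjoint (symmetric) matrix, the eigenvalues are real.
The sum of eigenvalues equals the trace of the matrix.
trace = 6 + 10 = 16

16


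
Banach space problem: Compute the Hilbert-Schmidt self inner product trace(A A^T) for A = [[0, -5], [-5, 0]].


trace(A * A^T) = sum of squares of all entries
= 0^2 + (-5)^2 + (-5)^2 + 0^2
= 0 + 25 + 25 + 0
= 50

50


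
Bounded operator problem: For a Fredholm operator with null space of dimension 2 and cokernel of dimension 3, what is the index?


The Fredholm index is defined as ind(T) = dim(ker T) - dim(coker T)
= 2 - 3
= -1

-1


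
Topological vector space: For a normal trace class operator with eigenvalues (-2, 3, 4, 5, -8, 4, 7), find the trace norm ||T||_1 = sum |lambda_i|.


For a normal operator, singular values equal |eigenvalues|.
Trace norm = sum |lambda_i| = 2 + 3 + 4 + 5 + 8 + 4 + 7
= 33

33


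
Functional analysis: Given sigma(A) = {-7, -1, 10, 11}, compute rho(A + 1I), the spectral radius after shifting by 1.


Spectrum of A + 1I = {-6, 0, 11, 12}
Spectral radius = max |lambda| over the shifted spectrum
= max(6, 0, 11, 12) = 12

12


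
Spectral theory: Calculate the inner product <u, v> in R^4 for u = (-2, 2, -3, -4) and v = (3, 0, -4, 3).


Computing the standard inner product <u, v> = sum u_i * v_i
= -2*3 + 2*0 + -3*-4 + -4*3
= -6 + 0 + 12 + -12
= -6

-6


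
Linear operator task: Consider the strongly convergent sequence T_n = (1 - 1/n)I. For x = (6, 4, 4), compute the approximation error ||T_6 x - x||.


T_6 x - x = (1 - 1/6)x - x = -x/6
||x|| = sqrt(68) = 8.2462
||T_6 x - x|| = ||x||/6 = 8.2462/6 = 1.3744

1.3744


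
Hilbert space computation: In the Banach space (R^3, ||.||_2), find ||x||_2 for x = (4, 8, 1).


The l^2 norm = (sum |x_i|^2)^(1/2)
Sum of 2th powers = 16 + 64 + 1 = 81
||x||_2 = (81)^(1/2) = 9.0000

9.0000


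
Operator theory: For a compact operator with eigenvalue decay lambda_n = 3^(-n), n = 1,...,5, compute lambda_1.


The eigenvalue formula gives lambda_1 = 1/3^1
= 1/3
= 0.3333

0.3333


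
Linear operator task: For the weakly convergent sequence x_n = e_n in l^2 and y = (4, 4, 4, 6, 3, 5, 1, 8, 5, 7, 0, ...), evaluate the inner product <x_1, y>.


x_1 = e_1 is the standard basis vector with 1 in position 1.
<x_1, y> = y_1 = 4
As n -> infinity, <x_n, y> -> 0, confirming weak convergence of (x_n) to 0.

4


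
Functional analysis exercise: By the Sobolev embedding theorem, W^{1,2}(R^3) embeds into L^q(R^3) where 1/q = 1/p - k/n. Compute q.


Using the Sobolev embedding formula: 1/q = 1/p - k/n
1/q = 1/2 - 1/3 = 1/6
q = 1/(1/6) = 6

6.0000


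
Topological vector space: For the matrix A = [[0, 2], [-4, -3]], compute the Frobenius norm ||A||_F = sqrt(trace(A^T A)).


||A||_F^2 = sum a_ij^2
= 0^2 + 2^2 + (-4)^2 + (-3)^2
= 0 + 4 + 16 + 9 = 29
||A||_F = sqrt(29) = 5.3852

5.3852


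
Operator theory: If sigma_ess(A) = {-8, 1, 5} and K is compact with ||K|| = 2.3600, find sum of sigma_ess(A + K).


By Weyl's theorem, the essential spectrum is invariant under compact perturbations.
sigma_ess(A + K) = sigma_ess(A) = {-8, 1, 5}
Sum = -8 + 1 + 5 = -2

-2


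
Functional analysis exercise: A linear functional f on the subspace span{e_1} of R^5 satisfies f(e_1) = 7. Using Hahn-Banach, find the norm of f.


The norm of f is given by ||f|| = sup_{||x||=1} |f(x)|.
On span{e_1}, ||e_1|| = 1, so ||f|| = |f(e_1)| / ||e_1||
= |7| / 1 = 7.0000

7.0000


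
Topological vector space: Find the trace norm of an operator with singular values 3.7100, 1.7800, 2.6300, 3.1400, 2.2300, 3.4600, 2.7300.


The nuclear norm is the sum of all singular values.
||T||_1 = 3.7100 + 1.7800 + 2.6300 + 3.1400 + 2.2300 + 3.4600 + 2.7300
= 19.6800

19.6800


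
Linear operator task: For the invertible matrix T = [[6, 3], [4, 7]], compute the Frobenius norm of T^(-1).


det(T) = 6*7 - 3*4 = 30
T^(-1) = (1/30) * [[7, -3], [-4, 6]] = [[0.2333, -0.1000], [-0.1333, 0.2000]]
||T^(-1)||_F^2 = 0.2333^2 + (-0.1000)^2 + (-0.1333)^2 + 0.2000^2 = 0.1222
||T^(-1)||_F = sqrt(0.1222) = 0.3496

0.3496


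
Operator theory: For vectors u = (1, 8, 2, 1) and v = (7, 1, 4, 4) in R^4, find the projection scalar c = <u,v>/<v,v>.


Computing <u,v> = 1*7 + 8*1 + 2*4 + 1*4 = 27
Computing <v,v> = 7^2 + 1^2 + 4^2 + 4^2 = 82
Projection coefficient = 27/82 = 0.3293

0.3293


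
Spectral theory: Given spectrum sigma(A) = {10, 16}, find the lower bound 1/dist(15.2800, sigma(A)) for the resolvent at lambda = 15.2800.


dist(15.2800, {10, 16}) = min(|15.2800 - 10|, |15.2800 - 16|)
= min(5.2800, 0.7200) = 0.7200
Resolvent bound = 1/0.7200 = 1.3889

1.3889


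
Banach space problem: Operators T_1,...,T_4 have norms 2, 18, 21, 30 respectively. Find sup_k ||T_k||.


By the Uniform Boundedness Principle, the supremum of norms is finite.
sup_k ||T_k|| = max(2, 18, 21, 30) = 30

30


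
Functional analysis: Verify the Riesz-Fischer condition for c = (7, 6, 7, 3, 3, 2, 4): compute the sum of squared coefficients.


sum |c_n|^2 = 7^2 + 6^2 + 7^2 + 3^2 + 3^2 + 2^2 + 4^2
= 49 + 36 + 49 + 9 + 9 + 4 + 16
= 172

172


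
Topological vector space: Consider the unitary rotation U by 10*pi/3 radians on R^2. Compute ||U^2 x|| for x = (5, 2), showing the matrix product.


U is a rotation by theta = 10*pi/3
U^2 = rotation by 2*theta = 20*pi/3 = 2*pi/3 (mod 2*pi)
cos(2*pi/3) = -0.5000, sin(2*pi/3) = 0.8660
U^2 x = (-0.5000 * 5 - 0.8660 * 2, 0.8660 * 5 + -0.5000 * 2)
= (-4.2321, 3.3301)
||U^2 x|| = sqrt((-4.2321)^2 + 3.3301^2) = sqrt(29.0000) = 5.3852

5.3852


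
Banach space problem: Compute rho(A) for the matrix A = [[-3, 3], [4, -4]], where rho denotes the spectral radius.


For a 2x2 matrix, eigenvalues satisfy lambda^2 - (trace)*lambda + det = 0
trace = -3 + -4 = -7
det = -3*-4 - 3*4 = 0
discriminant = (-7)^2 - 4*(0) = 49
spectral radius = max |eigenvalue| = 7.0000

7.0000


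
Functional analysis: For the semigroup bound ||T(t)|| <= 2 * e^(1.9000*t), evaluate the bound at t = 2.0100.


||T(2.0100)|| <= 2 * exp(1.9000 * 2.0100)
= 2 * exp(3.8190)
= 2 * 45.5586
= 91.1173

91.1173


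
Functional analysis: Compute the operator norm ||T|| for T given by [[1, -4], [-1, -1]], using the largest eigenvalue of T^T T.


A^T A = [[2, -3], [-3, 17]]
trace(A^T A) = 19, det(A^T A) = 25
discriminant = 19^2 - 4*25 = 261
Largest eigenvalue of A^T A = (trace + sqrt(disc))/2 = 17.5777
||T|| = sqrt(17.5777) = 4.1926

4.1926


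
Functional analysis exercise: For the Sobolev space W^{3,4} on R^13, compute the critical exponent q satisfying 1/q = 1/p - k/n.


Using the Sobolev embedding formula: 1/q = 1/p - k/n
1/q = 1/4 - 3/13 = 1/52
q = 1/(1/52) = 52

52.0000


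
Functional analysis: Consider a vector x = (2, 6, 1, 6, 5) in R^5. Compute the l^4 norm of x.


The l^4 norm = (sum |x_i|^4)^(1/4)
Sum of 4th powers = 16 + 1296 + 1 + 1296 + 625 = 3234
||x||_4 = (3234)^(1/4) = 7.5411

7.5411


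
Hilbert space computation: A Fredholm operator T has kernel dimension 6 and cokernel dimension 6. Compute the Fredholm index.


The Fredholm index is defined as ind(T) = dim(ker T) - dim(coker T)
= 6 - 6
= 0

0


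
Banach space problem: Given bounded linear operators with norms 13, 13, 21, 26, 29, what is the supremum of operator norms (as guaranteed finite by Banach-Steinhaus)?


By the Uniform Boundedness Principle, the supremum of norms is finite.
sup_k ||T_k|| = max(13, 13, 21, 26, 29) = 29

29


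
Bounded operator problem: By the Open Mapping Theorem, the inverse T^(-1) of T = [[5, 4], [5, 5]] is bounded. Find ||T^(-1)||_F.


det(T) = 5*5 - 4*5 = 5
T^(-1) = (1/5) * [[5, -4], [-5, 5]] = [[1.0000, -0.8000], [-1.0000, 1.0000]]
||T^(-1)||_F^2 = 1.0000^2 + (-0.8000)^2 + (-1.0000)^2 + 1.0000^2 = 3.6400
||T^(-1)||_F = sqrt(3.6400) = 1.9079

1.9079


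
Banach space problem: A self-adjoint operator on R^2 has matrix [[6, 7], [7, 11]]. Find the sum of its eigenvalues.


For a self-adjoint (symmetric) matrix, the eigenvalues are real.
The sum of eigenvalues equals the trace of the matrix.
trace = 6 + 11 = 17

17


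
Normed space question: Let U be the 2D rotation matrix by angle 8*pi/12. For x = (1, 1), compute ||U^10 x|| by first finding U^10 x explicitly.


U is a rotation by theta = 8*pi/12
U^10 = rotation by 10*theta = 80*pi/12 = 8*pi/12 (mod 2*pi)
cos(8*pi/12) = -0.5000, sin(8*pi/12) = 0.8660
U^10 x = (-0.5000 * 1 - 0.8660 * 1, 0.8660 * 1 + -0.5000 * 1)
= (-1.3660, 0.3660)
||U^10 x|| = sqrt((-1.3660)^2 + 0.3660^2) = sqrt(2.0000) = 1.4142

1.4142


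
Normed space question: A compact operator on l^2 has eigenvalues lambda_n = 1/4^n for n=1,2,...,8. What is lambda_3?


The eigenvalue formula gives lambda_3 = 1/4^3
= 1/64
= 0.0156

0.0156


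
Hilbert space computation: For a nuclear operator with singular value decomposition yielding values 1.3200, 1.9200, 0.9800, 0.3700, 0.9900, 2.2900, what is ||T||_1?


The nuclear norm is the sum of all singular values.
||T||_1 = 1.3200 + 1.9200 + 0.9800 + 0.3700 + 0.9900 + 2.2900
= 7.8700

7.8700


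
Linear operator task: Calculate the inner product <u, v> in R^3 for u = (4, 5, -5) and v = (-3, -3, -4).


Computing the standard inner product <u, v> = sum u_i * v_i
= 4*-3 + 5*-3 + -5*-4
= -12 + -15 + 20
= -7

-7


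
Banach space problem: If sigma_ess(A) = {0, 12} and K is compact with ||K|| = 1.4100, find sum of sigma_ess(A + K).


By Weyl's theorem, the essential spectrum is invariant under compact perturbations.
sigma_ess(A + K) = sigma_ess(A) = {0, 12}
Sum = 0 + 12 = 12

12


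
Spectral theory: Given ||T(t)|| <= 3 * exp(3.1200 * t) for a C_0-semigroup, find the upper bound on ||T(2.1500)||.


||T(2.1500)|| <= 3 * exp(3.1200 * 2.1500)
= 3 * exp(6.7080)
= 3 * 818.9311
= 2456.7934

2456.7934


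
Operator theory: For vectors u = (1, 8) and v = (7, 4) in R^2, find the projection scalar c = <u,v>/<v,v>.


Computing <u,v> = 1*7 + 8*4 = 39
Computing <v,v> = 7^2 + 4^2 = 65
Projection coefficient = 39/65 = 0.6000

0.6000


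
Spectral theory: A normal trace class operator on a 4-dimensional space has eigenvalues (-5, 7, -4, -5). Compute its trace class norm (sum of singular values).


For a normal operator, singular values equal |eigenvalues|.
Trace norm = sum |lambda_i| = 5 + 7 + 4 + 5
= 21

21


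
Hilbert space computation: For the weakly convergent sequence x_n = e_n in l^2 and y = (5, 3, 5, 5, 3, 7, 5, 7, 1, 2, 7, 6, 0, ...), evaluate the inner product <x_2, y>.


x_2 = e_2 is the standard basis vector with 1 in position 2.
<x_2, y> = y_2 = 3
As n -> infinity, <x_n, y> -> 0, confirming weak convergence of (x_n) to 0.

3


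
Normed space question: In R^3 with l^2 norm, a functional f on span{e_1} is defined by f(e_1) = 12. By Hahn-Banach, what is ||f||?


The norm of f is given by ||f|| = sup_{||x||=1} |f(x)|.
On span{e_1}, ||e_1|| = 1, so ||f|| = |f(e_1)| / ||e_1||
= |12| / 1 = 12.0000

12.0000


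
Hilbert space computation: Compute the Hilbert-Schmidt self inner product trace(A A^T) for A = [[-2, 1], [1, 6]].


trace(A * A^T) = sum of squares of all entries
= (-2)^2 + 1^2 + 1^2 + 6^2
= 4 + 1 + 1 + 36
= 42

42


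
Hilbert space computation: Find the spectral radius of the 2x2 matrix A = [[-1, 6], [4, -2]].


For a 2x2 matrix, eigenvalues satisfy lambda^2 - (trace)*lambda + det = 0
trace = -1 + -2 = -3
det = -1*-2 - 6*4 = -22
discriminant = (-3)^2 - 4*(-22) = 97
spectral radius = max |eigenvalue| = 6.4244

6.4244


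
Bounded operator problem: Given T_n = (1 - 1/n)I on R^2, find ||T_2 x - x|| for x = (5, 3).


T_2 x - x = (1 - 1/2)x - x = -x/2
||x|| = sqrt(34) = 5.8310
||T_2 x - x|| = ||x||/2 = 5.8310/2 = 2.9155

2.9155


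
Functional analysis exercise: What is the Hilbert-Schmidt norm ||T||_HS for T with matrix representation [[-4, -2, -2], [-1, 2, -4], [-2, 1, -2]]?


The Hilbert-Schmidt norm is sqrt(sum of squares of all entries).
Sum of squares = (-4)^2 + (-2)^2 + (-2)^2 + (-1)^2 + 2^2 + (-4)^2 + (-2)^2 + 1^2 + (-2)^2
= 16 + 4 + 4 + 1 + 4 + 16 + 4 + 1 + 4 = 54
||T||_HS = sqrt(54) = 7.3485

7.3485


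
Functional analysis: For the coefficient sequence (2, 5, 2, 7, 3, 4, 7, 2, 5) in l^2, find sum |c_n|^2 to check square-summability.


sum |c_n|^2 = 2^2 + 5^2 + 2^2 + 7^2 + 3^2 + 4^2 + 7^2 + 2^2 + 5^2
= 4 + 25 + 4 + 49 + 9 + 16 + 49 + 4 + 25
= 185

185


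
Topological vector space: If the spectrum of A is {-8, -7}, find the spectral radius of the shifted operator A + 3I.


Spectrum of A + 3I = {-5, -4}
Spectral radius = max |lambda| over the shifted spectrum
= max(5, 4) = 5

5


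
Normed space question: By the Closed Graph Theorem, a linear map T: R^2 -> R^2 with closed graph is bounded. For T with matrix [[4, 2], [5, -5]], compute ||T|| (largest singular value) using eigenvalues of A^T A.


A^T A = [[41, -17], [-17, 29]]
trace(A^T A) = 70, det(A^T A) = 900
discriminant = 70^2 - 4*900 = 1300
Largest eigenvalue of A^T A = (trace + sqrt(disc))/2 = 53.0278
||T|| = sqrt(53.0278) = 7.2820

7.2820


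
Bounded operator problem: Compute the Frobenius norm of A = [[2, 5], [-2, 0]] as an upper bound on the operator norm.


||A||_F^2 = sum a_ij^2
= 2^2 + 5^2 + (-2)^2 + 0^2
= 4 + 25 + 4 + 0 = 33
||A||_F = sqrt(33) = 5.7446

5.7446


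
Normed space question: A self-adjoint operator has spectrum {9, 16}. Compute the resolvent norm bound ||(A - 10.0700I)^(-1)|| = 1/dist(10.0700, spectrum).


dist(10.0700, {9, 16}) = min(|10.0700 - 9|, |10.0700 - 16|)
= min(1.0700, 5.9300) = 1.0700
Resolvent bound = 1/1.0700 = 0.9346

0.9346


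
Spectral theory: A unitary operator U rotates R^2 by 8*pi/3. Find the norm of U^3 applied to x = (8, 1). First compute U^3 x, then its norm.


U is a rotation by theta = 8*pi/3
U^3 = rotation by 3*theta = 24*pi/3 = 0*pi/3 (mod 2*pi)
cos(0*pi/3) = 1.0000, sin(0*pi/3) = 0.0000
U^3 x = (1.0000 * 8 - 0.0000 * 1, 0.0000 * 8 + 1.0000 * 1)
= (8.0000, 1.0000)
||U^3 x|| = sqrt(8.0000^2 + 1.0000^2) = sqrt(65.0000) = 8.0623

8.0623


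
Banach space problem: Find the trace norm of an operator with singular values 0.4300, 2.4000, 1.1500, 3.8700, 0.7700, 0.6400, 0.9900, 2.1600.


The nuclear norm is the sum of all singular values.
||T||_1 = 0.4300 + 2.4000 + 1.1500 + 3.8700 + 0.7700 + 0.6400 + 0.9900 + 2.1600
= 12.4100

12.4100


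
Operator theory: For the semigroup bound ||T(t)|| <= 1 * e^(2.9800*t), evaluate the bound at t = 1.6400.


||T(1.6400)|| <= 1 * exp(2.9800 * 1.6400)
= 1 * exp(4.8872)
= 1 * 132.5818
= 132.5818

132.5818


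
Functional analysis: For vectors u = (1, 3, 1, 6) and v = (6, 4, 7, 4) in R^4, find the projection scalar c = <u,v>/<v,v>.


Computing <u,v> = 1*6 + 3*4 + 1*7 + 6*4 = 49
Computing <v,v> = 6^2 + 4^2 + 7^2 + 4^2 = 117
Projection coefficient = 49/117 = 0.4188

0.4188


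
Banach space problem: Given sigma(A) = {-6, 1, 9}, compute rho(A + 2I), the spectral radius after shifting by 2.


Spectrum of A + 2I = {-4, 3, 11}
Spectral radius = max |lambda| over the shifted spectrum
= max(4, 3, 11) = 11

11


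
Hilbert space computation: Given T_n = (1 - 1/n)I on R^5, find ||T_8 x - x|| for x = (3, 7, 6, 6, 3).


T_8 x - x = (1 - 1/8)x - x = -x/8
||x|| = sqrt(139) = 11.7898
||T_8 x - x|| = ||x||/8 = 11.7898/8 = 1.4737

1.4737


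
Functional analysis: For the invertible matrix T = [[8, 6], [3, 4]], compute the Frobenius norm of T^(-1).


det(T) = 8*4 - 6*3 = 14
T^(-1) = (1/14) * [[4, -6], [-3, 8]] = [[0.2857, -0.4286], [-0.2143, 0.5714]]
||T^(-1)||_F^2 = 0.2857^2 + (-0.4286)^2 + (-0.2143)^2 + 0.5714^2 = 0.6378
||T^(-1)||_F = sqrt(0.6378) = 0.7986

0.7986


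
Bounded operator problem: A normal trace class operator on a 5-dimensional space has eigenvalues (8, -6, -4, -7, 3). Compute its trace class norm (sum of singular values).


For a normal operator, singular values equal |eigenvalues|.
Trace norm = sum |lambda_i| = 8 + 6 + 4 + 7 + 3
= 28

28


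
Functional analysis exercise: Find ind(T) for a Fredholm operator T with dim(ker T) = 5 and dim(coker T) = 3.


The Fredholm index is defined as ind(T) = dim(ker T) - dim(coker T)
= 5 - 3
= 2

2


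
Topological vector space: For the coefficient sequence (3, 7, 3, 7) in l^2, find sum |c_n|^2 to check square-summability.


sum |c_n|^2 = 3^2 + 7^2 + 3^2 + 7^2
= 9 + 49 + 9 + 49
= 116

116


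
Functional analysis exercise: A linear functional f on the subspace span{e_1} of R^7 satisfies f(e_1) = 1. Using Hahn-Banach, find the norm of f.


The norm of f is given by ||f|| = sup_{||x||=1} |f(x)|.
On span{e_1}, ||e_1|| = 1, so ||f|| = |f(e_1)| / ||e_1||
= |1| / 1 = 1.0000

1.0000


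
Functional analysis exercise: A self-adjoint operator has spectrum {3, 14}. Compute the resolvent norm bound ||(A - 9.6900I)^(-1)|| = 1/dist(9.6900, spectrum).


dist(9.6900, {3, 14}) = min(|9.6900 - 3|, |9.6900 - 14|)
= min(6.6900, 4.3100) = 4.3100
Resolvent bound = 1/4.3100 = 0.2320

0.2320


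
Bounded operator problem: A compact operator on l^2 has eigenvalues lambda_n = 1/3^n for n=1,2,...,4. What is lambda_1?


The eigenvalue formula gives lambda_1 = 1/3^1
= 1/3
= 0.3333

0.3333


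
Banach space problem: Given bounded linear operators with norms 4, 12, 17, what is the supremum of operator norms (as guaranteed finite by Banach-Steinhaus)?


By the Uniform Boundedness Principle, the supremum of norms is finite.
sup_k ||T_k|| = max(4, 12, 17) = 17

17


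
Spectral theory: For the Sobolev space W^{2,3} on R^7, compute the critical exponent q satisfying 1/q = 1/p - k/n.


Using the Sobolev embedding formula: 1/q = 1/p - k/n
1/q = 1/3 - 2/7 = 1/21
q = 1/(1/21) = 21

21.0000


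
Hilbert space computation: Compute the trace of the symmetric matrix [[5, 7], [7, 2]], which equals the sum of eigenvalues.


For a self-adjoint (symmetric) matrix, the eigenvalues are real.
The sum of eigenvalues equals the trace of the matrix.
trace = 5 + 2 = 7

7


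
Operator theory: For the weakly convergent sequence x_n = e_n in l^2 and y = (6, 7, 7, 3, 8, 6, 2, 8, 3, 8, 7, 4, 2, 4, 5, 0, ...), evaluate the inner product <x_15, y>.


x_15 = e_15 is the standard basis vector with 1 in position 15.
<x_15, y> = y_15 = 5
As n -> infinity, <x_n, y> -> 0, confirming weak convergence of (x_n) to 0.

5


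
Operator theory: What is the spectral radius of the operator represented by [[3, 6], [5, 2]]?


For a 2x2 matrix, eigenvalues satisfy lambda^2 - (trace)*lambda + det = 0
trace = 3 + 2 = 5
det = 3*2 - 6*5 = -24
discriminant = 5^2 - 4*(-24) = 121
spectral radius = max |eigenvalue| = 8.0000

8.0000


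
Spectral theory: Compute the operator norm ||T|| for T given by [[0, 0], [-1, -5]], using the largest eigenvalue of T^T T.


A^T A = [[1, 5], [5, 25]]
trace(A^T A) = 26, det(A^T A) = 0
discriminant = 26^2 - 4*0 = 676
Largest eigenvalue of A^T A = (trace + sqrt(disc))/2 = 26.0000
||T|| = sqrt(26.0000) = 5.0990

5.0990


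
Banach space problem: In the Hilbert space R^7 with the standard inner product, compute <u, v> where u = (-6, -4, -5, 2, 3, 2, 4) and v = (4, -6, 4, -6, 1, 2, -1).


Computing the standard inner product <u, v> = sum u_i * v_i
= -6*4 + -4*-6 + -5*4 + 2*-6 + 3*1 + 2*2 + 4*-1
= -24 + 24 + -20 + -12 + 3 + 4 + -4
= -29

-29


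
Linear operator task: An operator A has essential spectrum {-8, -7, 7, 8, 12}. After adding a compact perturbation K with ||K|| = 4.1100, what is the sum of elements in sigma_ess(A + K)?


By Weyl's theorem, the essential spectrum is invariant under compact perturbations.
sigma_ess(A + K) = sigma_ess(A) = {-8, -7, 7, 8, 12}
Sum = -8 + -7 + 7 + 8 + 12 = 12

12


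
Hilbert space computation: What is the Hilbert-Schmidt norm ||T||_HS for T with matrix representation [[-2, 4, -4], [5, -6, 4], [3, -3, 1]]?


The Hilbert-Schmidt norm is sqrt(sum of squares of all entries).
Sum of squares = (-2)^2 + 4^2 + (-4)^2 + 5^2 + (-6)^2 + 4^2 + 3^2 + (-3)^2 + 1^2
= 4 + 16 + 16 + 25 + 36 + 16 + 9 + 9 + 1 = 132
||T||_HS = sqrt(132) = 11.4891

11.4891


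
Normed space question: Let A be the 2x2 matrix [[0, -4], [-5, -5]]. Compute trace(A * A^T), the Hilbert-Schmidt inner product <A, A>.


trace(A * A^T) = sum of squares of all entries
= 0^2 + (-4)^2 + (-5)^2 + (-5)^2
= 0 + 16 + 25 + 25
= 66

66


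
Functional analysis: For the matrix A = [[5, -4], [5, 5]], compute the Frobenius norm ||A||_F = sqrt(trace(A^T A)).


||A||_F^2 = sum a_ij^2
= 5^2 + (-4)^2 + 5^2 + 5^2
= 25 + 16 + 25 + 25 = 91
||A||_F = sqrt(91) = 9.5394

9.5394


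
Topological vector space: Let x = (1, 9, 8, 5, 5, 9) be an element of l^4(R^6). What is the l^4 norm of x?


The l^4 norm = (sum |x_i|^4)^(1/4)
Sum of 4th powers = 1 + 6561 + 4096 + 625 + 625 + 6561 = 18469
||x||_4 = (18469)^(1/4) = 11.6576

11.6576


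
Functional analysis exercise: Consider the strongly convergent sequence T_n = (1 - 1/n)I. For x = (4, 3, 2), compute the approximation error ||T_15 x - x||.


T_15 x - x = (1 - 1/15)x - x = -x/15
||x|| = sqrt(29) = 5.3852
||T_15 x - x|| = ||x||/15 = 5.3852/15 = 0.3590

0.3590


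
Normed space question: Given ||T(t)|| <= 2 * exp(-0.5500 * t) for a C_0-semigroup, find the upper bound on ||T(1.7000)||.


||T(1.7000)|| <= 2 * exp(-0.5500 * 1.7000)
= 2 * exp(-0.9350)
= 2 * 0.3926
= 0.7852

0.7852


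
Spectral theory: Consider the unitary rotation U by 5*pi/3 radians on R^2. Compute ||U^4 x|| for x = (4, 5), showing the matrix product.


U is a rotation by theta = 5*pi/3
U^4 = rotation by 4*theta = 20*pi/3 = 2*pi/3 (mod 2*pi)
cos(2*pi/3) = -0.5000, sin(2*pi/3) = 0.8660
U^4 x = (-0.5000 * 4 - 0.8660 * 5, 0.8660 * 4 + -0.5000 * 5)
= (-6.3301, 0.9641)
||U^4 x|| = sqrt((-6.3301)^2 + 0.9641^2) = sqrt(41.0000) = 6.4031

6.4031


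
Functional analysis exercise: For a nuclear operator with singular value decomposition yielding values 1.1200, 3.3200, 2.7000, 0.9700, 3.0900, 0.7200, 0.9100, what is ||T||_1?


The nuclear norm is the sum of all singular values.
||T||_1 = 1.1200 + 3.3200 + 2.7000 + 0.9700 + 3.0900 + 0.7200 + 0.9100
= 12.8300

12.8300


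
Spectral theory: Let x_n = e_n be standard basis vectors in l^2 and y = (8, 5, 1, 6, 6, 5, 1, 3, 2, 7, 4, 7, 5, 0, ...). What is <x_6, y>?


x_6 = e_6 is the standard basis vector with 1 in position 6.
<x_6, y> = y_6 = 5
As n -> infinity, <x_n, y> -> 0, confirming weak convergence of (x_n) to 0.

5


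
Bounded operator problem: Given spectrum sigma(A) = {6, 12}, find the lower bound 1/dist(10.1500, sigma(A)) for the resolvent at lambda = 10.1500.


dist(10.1500, {6, 12}) = min(|10.1500 - 6|, |10.1500 - 12|)
= min(4.1500, 1.8500) = 1.8500
Resolvent bound = 1/1.8500 = 0.5405

0.5405


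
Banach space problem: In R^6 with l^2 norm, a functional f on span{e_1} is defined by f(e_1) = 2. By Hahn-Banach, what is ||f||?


The norm of f is given by ||f|| = sup_{||x||=1} |f(x)|.
On span{e_1}, ||e_1|| = 1, so ||f|| = |f(e_1)| / ||e_1||
= |2| / 1 = 2.0000

2.0000


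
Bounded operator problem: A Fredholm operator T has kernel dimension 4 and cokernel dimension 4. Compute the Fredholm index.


The Fredholm index is defined as ind(T) = dim(ker T) - dim(coker T)
= 4 - 4
= 0

0


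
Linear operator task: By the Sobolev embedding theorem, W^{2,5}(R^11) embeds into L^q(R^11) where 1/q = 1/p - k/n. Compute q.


Using the Sobolev embedding formula: 1/q = 1/p - k/n
1/q = 1/5 - 2/11 = 1/55
q = 1/(1/55) = 55

55.0000


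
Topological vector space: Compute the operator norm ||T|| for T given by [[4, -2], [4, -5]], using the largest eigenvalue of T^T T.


A^T A = [[32, -28], [-28, 29]]
trace(A^T A) = 61, det(A^T A) = 144
discriminant = 61^2 - 4*144 = 3145
Largest eigenvalue of A^T A = (trace + sqrt(disc))/2 = 58.5401
||T|| = sqrt(58.5401) = 7.6512

7.6512


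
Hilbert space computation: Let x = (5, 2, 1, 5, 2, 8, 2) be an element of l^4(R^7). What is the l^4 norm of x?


The l^4 norm = (sum |x_i|^4)^(1/4)
Sum of 4th powers = 625 + 16 + 1 + 625 + 16 + 4096 + 16 = 5395
||x||_4 = (5395)^(1/4) = 8.5703

8.5703


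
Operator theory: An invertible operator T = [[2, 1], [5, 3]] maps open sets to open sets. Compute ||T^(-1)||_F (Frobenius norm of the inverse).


det(T) = 2*3 - 1*5 = 1
T^(-1) = (1/1) * [[3, -1], [-5, 2]] = [[3.0000, -1.0000], [-5.0000, 2.0000]]
||T^(-1)||_F^2 = 3.0000^2 + (-1.0000)^2 + (-5.0000)^2 + 2.0000^2 = 39.0000
||T^(-1)||_F = sqrt(39.0000) = 6.2450

6.2450


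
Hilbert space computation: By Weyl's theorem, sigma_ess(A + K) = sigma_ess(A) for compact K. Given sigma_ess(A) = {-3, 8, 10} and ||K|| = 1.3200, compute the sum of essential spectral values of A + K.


By Weyl's theorem, the essential spectrum is invariant under compact perturbations.
sigma_ess(A + K) = sigma_ess(A) = {-3, 8, 10}
Sum = -3 + 8 + 10 = 15

15


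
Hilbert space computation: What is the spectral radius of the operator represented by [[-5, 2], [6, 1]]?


For a 2x2 matrix, eigenvalues satisfy lambda^2 - (trace)*lambda + det = 0
trace = -5 + 1 = -4
det = -5*1 - 2*6 = -17
discriminant = (-4)^2 - 4*(-17) = 84
spectral radius = max |eigenvalue| = 6.5826

6.5826


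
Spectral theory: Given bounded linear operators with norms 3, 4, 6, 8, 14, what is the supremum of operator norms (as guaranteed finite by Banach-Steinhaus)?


By the Uniform Boundedness Principle, the supremum of norms is finite.
sup_k ||T_k|| = max(3, 4, 6, 8, 14) = 14

14


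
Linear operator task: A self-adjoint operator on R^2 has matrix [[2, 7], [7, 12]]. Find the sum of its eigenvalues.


For a self-adjoint (symmetric) matrix, the eigenvalues are real.
The sum of eigenvalues equals the trace of the matrix.
trace = 2 + 12 = 14

14


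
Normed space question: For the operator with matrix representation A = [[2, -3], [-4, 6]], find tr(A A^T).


trace(A * A^T) = sum of squares of all entries
= 2^2 + (-3)^2 + (-4)^2 + 6^2
= 4 + 9 + 16 + 36
= 65

65


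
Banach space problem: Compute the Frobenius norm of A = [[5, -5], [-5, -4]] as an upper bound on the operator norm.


||A||_F^2 = sum a_ij^2
= 5^2 + (-5)^2 + (-5)^2 + (-4)^2
= 25 + 25 + 25 + 16 = 91
||A||_F = sqrt(91) = 9.5394

9.5394
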